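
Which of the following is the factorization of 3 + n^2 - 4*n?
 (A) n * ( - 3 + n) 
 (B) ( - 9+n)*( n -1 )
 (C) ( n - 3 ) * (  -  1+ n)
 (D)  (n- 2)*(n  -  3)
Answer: C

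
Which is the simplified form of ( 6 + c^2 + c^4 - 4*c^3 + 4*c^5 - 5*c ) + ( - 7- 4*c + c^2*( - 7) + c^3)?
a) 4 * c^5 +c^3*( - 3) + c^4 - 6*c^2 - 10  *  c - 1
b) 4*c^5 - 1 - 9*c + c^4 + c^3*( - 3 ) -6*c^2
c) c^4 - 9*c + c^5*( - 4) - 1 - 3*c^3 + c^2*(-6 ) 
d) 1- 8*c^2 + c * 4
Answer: b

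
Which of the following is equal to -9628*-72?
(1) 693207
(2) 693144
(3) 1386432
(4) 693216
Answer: 4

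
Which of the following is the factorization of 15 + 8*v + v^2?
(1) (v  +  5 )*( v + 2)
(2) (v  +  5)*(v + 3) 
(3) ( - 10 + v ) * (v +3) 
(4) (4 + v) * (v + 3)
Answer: 2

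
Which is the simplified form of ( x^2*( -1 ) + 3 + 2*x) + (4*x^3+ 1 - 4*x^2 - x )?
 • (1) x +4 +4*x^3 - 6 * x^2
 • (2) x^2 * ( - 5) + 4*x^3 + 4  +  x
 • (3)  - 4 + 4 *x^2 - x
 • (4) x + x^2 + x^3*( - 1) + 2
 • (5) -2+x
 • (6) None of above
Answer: 2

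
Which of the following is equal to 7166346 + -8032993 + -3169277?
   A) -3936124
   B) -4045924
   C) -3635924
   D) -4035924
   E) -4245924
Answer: D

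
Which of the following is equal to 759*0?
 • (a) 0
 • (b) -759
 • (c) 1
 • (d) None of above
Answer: a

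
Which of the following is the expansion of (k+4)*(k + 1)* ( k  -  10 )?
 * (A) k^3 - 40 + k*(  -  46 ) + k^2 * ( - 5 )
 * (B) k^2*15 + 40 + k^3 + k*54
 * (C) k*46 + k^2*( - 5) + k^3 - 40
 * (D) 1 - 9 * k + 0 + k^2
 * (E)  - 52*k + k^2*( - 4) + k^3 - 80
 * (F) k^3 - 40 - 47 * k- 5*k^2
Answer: A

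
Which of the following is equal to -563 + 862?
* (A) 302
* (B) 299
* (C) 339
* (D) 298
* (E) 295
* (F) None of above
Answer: B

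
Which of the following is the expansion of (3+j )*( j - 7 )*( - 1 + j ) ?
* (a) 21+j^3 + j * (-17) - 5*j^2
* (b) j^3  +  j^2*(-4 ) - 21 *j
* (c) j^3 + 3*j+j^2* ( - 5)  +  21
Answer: a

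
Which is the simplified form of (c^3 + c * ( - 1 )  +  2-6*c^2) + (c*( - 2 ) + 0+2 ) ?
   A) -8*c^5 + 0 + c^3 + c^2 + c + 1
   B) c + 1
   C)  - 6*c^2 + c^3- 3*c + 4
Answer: C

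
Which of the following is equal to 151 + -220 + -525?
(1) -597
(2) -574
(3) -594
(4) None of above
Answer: 3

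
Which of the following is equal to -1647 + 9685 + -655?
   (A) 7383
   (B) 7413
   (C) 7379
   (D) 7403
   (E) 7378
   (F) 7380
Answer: A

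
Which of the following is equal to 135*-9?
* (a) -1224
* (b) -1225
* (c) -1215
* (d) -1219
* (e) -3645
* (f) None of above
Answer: c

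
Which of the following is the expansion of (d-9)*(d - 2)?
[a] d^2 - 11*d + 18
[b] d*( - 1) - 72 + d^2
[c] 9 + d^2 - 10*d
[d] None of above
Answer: a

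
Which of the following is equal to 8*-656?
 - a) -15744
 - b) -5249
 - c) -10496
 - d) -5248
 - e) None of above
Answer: d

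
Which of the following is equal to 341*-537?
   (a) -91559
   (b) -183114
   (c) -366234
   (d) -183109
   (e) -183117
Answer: e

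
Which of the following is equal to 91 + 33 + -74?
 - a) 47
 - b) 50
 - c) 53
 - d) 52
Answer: b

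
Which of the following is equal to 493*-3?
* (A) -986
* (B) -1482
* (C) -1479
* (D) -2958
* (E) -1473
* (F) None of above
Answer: C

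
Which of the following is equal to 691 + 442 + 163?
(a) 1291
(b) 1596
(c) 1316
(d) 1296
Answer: d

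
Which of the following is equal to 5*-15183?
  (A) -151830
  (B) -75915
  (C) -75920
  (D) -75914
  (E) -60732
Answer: B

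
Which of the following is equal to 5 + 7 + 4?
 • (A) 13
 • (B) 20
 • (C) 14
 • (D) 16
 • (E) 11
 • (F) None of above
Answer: D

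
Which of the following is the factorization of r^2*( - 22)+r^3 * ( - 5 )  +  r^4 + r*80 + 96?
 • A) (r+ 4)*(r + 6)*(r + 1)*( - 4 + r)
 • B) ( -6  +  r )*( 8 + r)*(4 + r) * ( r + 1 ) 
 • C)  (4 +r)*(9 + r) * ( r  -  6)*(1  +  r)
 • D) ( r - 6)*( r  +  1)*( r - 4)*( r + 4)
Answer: D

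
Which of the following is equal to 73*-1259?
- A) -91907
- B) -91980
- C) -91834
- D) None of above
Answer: A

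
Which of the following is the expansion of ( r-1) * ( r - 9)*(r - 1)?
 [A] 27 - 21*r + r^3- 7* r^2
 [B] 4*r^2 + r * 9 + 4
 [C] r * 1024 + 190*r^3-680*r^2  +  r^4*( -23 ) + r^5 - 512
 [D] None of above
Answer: D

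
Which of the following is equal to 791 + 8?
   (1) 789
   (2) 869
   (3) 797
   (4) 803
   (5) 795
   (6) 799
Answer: 6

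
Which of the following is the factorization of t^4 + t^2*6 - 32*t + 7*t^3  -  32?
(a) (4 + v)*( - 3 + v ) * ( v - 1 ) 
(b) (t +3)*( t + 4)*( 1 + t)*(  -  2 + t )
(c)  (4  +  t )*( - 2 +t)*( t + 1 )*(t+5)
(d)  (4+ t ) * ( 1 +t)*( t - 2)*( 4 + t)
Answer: d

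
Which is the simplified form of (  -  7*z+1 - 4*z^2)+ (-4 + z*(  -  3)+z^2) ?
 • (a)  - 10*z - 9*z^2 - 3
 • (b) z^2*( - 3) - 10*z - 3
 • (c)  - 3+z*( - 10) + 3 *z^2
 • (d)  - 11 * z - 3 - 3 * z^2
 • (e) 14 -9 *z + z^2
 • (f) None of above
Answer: b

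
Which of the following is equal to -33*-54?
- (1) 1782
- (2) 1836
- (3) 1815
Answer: 1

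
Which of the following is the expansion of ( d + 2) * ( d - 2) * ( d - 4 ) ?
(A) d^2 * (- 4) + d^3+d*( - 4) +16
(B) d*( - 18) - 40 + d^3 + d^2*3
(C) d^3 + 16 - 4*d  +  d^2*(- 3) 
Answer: A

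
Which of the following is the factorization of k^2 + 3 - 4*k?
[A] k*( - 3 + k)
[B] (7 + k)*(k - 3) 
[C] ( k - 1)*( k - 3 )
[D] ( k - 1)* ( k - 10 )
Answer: C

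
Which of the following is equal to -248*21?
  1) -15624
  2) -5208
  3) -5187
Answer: 2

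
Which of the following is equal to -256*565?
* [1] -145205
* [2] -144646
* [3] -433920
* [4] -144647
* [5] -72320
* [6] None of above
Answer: 6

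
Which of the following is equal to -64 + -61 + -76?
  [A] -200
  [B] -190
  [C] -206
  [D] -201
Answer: D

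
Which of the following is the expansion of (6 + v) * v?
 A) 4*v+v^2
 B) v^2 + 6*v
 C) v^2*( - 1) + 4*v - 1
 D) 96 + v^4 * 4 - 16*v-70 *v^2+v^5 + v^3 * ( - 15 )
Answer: B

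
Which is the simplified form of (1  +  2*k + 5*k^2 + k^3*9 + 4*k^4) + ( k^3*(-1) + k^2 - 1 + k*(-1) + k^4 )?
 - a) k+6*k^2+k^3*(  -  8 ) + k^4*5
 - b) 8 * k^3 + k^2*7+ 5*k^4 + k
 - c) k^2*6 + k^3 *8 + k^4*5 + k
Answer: c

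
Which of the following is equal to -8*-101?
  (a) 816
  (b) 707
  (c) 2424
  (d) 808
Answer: d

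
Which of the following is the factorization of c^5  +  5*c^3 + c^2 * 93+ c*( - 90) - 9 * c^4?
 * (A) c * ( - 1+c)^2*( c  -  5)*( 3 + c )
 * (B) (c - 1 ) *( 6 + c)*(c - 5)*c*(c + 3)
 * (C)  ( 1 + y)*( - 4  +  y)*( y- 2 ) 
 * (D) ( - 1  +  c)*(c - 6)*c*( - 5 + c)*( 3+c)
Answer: D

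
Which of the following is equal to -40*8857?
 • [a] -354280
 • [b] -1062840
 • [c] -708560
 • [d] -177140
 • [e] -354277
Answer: a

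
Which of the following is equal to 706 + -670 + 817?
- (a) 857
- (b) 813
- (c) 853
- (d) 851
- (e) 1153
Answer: c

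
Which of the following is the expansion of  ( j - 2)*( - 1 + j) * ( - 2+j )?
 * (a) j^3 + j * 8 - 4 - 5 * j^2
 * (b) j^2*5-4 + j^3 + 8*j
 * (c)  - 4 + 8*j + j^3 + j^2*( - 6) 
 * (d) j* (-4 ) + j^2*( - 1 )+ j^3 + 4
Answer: a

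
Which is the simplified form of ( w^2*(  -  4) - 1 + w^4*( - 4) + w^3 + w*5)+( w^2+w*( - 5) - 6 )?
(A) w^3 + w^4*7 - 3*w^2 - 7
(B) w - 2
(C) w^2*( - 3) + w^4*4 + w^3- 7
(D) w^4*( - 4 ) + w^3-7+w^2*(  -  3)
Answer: D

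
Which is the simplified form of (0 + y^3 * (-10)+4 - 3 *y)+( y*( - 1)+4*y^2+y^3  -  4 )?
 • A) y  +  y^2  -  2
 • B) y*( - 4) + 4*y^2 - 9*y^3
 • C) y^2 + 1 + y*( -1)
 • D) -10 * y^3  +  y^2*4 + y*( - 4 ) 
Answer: B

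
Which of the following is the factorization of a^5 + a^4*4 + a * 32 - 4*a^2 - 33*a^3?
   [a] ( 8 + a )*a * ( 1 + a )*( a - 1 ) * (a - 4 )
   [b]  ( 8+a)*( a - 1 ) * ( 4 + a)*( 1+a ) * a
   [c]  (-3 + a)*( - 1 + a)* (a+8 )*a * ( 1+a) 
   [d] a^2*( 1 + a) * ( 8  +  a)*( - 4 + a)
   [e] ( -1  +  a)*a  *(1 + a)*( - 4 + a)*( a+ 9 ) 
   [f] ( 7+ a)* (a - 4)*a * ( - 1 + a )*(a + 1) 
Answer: a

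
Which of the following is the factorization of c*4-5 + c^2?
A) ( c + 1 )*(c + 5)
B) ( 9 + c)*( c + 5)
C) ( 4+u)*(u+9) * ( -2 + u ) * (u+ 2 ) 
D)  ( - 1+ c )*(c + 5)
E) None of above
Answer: D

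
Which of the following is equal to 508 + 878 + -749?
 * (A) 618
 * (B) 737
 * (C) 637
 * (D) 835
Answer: C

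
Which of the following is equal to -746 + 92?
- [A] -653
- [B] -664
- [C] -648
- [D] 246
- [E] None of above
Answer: E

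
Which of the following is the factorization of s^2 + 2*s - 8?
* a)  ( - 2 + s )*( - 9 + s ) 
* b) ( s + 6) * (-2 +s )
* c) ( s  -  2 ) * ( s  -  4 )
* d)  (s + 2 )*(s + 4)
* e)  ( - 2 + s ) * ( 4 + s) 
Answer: e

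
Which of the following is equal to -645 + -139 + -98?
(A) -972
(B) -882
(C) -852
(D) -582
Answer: B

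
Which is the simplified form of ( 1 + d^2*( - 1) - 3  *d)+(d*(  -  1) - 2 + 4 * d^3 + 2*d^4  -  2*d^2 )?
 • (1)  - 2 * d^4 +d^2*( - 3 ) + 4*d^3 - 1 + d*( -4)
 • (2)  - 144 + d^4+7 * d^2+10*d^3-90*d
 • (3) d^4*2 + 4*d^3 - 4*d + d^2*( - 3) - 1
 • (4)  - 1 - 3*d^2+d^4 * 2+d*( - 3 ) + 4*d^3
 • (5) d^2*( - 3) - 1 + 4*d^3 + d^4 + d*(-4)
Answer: 3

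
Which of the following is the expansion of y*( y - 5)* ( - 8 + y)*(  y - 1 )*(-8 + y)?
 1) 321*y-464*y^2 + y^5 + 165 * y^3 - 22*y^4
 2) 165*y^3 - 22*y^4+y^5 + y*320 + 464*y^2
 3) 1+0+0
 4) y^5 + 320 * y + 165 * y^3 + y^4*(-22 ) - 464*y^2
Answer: 4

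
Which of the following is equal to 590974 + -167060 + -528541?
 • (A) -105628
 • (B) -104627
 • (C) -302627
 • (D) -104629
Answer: B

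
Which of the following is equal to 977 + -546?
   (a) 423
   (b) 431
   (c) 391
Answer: b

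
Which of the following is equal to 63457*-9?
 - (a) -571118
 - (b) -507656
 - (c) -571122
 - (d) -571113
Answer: d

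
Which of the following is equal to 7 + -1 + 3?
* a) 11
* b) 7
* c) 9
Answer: c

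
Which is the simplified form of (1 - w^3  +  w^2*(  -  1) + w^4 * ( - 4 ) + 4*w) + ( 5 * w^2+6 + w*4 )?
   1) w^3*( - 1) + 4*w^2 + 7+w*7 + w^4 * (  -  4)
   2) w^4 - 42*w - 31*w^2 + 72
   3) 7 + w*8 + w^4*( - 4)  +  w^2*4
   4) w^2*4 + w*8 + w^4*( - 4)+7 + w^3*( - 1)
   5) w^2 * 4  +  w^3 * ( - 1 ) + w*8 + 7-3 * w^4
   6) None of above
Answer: 4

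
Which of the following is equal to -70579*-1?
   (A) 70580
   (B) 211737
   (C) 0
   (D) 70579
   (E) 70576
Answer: D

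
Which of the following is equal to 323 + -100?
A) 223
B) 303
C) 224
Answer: A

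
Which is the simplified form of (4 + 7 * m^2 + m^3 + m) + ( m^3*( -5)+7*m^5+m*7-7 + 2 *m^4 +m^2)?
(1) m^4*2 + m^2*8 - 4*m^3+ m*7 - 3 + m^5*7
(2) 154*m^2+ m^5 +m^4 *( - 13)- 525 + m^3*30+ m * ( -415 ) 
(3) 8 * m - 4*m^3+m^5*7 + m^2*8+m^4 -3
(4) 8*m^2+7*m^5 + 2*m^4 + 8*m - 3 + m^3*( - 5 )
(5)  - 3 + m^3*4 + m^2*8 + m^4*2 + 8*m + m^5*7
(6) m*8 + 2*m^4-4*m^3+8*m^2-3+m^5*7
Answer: 6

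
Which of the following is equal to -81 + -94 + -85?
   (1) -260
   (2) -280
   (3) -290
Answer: 1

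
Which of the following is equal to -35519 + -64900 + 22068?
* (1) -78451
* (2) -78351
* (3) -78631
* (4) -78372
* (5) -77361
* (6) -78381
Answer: 2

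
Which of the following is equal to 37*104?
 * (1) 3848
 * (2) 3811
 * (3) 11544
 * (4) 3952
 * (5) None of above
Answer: 1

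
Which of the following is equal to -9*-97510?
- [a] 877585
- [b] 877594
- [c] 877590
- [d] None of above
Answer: c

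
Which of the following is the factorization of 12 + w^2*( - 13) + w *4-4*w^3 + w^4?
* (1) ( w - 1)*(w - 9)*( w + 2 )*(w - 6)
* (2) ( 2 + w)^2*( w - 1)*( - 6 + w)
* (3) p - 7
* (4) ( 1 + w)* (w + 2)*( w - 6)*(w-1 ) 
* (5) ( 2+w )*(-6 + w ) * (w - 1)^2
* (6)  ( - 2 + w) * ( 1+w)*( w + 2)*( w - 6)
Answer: 4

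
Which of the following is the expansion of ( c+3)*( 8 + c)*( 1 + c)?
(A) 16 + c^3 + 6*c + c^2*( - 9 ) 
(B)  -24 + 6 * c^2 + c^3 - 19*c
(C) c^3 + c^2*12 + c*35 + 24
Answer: C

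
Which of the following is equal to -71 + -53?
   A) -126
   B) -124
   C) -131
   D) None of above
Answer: B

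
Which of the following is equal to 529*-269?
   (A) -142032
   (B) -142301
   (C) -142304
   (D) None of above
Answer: B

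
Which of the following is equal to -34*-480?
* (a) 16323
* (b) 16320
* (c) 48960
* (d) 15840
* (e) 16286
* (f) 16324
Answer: b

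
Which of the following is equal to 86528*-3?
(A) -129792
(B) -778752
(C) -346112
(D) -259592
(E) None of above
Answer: E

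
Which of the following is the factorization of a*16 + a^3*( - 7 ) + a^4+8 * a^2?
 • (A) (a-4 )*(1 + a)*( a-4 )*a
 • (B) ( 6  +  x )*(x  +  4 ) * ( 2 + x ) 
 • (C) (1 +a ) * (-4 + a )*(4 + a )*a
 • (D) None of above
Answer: A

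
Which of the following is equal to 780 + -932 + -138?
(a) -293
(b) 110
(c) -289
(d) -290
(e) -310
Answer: d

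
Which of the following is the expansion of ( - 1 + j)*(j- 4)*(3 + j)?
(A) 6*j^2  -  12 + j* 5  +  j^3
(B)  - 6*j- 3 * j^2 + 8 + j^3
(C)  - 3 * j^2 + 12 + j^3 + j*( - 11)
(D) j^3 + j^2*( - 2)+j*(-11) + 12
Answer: D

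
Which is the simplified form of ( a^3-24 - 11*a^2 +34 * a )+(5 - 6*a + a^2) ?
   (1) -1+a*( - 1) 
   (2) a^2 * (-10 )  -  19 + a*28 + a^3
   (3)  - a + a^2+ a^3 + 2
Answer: 2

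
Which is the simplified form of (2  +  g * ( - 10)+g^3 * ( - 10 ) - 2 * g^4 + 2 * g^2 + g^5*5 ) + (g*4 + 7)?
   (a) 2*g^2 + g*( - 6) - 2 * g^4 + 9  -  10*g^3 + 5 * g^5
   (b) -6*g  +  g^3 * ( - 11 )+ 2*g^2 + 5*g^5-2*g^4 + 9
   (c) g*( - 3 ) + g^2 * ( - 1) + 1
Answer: a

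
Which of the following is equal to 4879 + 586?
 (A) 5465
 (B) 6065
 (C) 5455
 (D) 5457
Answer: A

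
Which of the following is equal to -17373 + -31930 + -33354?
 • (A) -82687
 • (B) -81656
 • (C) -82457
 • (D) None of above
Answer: D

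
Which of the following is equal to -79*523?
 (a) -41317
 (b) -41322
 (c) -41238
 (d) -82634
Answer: a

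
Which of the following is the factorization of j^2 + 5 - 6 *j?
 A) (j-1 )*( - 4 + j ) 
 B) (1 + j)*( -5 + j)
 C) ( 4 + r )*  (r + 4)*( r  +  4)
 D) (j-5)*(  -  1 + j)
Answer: D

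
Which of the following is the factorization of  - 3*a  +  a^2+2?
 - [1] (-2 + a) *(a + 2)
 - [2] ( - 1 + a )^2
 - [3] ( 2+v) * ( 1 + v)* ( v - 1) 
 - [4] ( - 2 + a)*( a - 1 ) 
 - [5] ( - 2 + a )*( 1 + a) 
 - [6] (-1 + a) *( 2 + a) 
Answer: 4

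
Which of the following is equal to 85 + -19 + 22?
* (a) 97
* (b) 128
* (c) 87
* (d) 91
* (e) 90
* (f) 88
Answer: f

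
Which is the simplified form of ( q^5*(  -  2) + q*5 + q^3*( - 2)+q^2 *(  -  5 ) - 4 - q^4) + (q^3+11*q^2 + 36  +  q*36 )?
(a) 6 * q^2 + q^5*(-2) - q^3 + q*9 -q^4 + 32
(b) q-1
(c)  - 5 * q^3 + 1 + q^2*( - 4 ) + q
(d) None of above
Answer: d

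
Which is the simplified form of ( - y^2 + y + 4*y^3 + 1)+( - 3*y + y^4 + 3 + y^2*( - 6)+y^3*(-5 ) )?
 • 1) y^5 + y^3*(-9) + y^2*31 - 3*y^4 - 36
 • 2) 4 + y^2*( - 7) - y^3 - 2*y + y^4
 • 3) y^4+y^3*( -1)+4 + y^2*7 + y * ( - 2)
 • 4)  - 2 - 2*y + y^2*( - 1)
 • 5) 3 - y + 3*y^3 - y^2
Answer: 2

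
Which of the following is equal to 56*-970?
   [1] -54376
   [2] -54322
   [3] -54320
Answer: 3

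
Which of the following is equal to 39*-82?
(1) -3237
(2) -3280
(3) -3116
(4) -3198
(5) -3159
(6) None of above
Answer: 4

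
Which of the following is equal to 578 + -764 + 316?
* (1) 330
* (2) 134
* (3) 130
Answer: 3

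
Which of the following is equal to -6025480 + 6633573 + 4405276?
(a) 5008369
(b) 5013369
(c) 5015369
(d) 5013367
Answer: b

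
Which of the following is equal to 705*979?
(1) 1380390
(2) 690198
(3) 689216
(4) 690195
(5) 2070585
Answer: 4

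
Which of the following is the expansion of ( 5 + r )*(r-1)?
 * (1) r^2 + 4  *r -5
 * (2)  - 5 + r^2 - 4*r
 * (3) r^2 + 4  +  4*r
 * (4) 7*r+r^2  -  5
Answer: 1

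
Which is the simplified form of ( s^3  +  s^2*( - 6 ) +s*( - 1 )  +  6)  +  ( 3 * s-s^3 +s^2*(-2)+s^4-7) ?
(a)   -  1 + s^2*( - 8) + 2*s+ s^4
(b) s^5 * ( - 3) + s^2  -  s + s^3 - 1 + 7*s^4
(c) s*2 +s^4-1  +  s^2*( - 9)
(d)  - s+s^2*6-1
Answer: a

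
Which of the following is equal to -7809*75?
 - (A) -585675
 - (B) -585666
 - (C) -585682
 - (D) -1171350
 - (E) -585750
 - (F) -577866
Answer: A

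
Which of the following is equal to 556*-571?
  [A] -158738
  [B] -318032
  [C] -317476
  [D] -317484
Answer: C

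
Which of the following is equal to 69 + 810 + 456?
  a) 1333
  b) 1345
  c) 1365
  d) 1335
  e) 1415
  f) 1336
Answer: d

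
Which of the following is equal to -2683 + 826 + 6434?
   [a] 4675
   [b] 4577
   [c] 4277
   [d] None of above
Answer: b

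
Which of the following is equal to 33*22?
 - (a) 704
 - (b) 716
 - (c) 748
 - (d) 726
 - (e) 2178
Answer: d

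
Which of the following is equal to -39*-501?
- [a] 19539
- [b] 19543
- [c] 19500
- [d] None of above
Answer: a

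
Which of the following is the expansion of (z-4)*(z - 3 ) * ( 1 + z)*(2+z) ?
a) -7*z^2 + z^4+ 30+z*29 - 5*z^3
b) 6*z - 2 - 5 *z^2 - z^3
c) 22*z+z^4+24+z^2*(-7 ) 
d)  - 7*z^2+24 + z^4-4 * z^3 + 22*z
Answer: d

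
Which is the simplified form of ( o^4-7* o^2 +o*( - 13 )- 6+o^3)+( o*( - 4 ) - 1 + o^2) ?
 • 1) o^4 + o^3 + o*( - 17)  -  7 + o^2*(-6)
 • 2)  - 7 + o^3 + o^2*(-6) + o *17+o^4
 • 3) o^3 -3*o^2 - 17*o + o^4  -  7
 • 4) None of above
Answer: 1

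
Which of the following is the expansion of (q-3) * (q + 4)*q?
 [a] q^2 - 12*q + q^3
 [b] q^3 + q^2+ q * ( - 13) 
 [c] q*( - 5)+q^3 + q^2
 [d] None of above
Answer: a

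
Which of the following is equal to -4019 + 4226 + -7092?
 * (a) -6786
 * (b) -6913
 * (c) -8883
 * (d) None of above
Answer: d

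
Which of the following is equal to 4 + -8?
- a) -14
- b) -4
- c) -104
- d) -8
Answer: b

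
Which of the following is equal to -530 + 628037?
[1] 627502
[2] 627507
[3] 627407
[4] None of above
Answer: 2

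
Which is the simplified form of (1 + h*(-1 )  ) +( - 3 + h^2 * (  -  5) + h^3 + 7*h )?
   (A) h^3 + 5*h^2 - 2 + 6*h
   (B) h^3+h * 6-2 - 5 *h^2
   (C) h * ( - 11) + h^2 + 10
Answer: B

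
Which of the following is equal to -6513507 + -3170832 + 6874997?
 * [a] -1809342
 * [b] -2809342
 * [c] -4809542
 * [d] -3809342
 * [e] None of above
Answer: b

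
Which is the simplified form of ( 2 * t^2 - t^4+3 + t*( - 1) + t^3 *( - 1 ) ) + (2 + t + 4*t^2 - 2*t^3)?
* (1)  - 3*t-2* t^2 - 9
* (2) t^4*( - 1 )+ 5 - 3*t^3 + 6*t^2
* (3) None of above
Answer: 2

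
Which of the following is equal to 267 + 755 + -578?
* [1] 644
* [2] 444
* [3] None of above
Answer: 2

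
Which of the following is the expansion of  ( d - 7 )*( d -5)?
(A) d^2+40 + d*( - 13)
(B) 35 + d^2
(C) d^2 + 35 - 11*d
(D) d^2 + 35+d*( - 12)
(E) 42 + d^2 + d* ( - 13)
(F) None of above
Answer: D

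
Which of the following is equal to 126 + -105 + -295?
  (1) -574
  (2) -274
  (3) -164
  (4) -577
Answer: 2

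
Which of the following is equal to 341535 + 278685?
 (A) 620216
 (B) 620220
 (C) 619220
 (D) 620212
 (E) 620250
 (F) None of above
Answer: B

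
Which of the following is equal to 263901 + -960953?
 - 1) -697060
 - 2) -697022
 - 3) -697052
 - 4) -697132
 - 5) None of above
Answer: 3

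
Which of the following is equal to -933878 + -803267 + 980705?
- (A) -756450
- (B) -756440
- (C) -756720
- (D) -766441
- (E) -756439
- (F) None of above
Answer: B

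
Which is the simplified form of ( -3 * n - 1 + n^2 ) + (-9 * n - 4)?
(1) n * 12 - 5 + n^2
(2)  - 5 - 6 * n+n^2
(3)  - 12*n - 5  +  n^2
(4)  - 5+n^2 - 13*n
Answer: 3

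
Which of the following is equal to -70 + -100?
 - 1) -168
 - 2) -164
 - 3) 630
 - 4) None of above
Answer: 4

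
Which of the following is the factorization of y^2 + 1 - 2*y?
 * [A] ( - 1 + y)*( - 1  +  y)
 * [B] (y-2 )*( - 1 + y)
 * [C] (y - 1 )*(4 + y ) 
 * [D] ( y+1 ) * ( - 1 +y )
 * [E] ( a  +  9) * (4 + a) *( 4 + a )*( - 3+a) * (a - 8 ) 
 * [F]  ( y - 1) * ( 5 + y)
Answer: A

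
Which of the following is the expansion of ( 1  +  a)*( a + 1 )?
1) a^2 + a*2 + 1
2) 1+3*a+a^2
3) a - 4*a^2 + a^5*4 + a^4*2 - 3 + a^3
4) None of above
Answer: 1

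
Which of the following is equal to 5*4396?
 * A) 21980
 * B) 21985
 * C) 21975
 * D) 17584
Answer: A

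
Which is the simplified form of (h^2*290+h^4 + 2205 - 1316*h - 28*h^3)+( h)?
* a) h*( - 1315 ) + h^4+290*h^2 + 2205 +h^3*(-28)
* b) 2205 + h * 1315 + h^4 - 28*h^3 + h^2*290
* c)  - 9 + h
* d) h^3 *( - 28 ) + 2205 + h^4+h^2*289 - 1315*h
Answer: a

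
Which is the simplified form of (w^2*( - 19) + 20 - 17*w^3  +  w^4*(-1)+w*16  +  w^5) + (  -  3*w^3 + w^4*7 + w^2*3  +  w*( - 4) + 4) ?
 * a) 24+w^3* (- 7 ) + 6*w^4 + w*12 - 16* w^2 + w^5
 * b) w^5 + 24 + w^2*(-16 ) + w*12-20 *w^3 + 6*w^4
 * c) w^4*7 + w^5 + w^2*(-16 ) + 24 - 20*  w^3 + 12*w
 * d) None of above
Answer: b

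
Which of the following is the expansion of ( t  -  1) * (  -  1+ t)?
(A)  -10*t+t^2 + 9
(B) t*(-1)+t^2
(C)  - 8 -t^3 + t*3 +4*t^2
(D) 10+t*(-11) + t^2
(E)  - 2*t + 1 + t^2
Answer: E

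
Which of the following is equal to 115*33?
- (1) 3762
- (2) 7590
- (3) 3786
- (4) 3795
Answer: 4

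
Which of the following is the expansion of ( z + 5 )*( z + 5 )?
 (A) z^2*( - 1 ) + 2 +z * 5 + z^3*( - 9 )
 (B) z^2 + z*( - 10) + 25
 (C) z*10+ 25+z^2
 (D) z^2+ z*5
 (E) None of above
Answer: C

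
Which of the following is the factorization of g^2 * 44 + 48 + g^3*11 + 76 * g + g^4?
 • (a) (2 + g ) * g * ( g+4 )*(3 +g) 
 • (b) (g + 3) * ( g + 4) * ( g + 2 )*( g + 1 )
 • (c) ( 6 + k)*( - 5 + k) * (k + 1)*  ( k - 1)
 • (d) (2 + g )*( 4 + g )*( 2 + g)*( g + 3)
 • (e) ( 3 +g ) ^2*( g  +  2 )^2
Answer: d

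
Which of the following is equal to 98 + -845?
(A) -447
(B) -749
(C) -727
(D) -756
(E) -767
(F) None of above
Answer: F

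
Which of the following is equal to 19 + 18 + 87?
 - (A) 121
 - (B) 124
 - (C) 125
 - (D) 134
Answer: B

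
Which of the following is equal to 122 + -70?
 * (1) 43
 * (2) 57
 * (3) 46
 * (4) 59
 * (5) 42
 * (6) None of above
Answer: 6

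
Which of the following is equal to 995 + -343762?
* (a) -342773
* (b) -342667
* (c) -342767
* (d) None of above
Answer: c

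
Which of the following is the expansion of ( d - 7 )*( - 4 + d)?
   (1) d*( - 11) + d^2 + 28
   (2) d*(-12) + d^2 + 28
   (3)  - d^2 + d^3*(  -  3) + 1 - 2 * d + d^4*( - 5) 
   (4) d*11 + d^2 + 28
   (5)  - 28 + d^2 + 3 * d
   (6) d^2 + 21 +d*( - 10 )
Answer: 1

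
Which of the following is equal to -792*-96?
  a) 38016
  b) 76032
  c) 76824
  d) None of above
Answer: b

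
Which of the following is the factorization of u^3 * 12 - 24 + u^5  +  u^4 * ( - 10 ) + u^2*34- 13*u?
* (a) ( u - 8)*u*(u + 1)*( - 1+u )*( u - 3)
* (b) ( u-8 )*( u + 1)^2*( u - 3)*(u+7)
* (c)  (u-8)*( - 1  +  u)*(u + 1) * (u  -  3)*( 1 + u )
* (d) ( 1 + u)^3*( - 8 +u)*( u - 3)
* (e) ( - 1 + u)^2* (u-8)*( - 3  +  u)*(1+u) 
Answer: c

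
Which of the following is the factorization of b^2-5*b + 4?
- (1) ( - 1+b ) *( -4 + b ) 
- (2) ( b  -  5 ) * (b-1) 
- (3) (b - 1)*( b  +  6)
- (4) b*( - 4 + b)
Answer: 1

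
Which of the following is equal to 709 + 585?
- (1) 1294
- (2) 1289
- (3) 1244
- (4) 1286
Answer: 1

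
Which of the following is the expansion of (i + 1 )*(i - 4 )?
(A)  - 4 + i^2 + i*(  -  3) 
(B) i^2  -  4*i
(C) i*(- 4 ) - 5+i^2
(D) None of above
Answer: A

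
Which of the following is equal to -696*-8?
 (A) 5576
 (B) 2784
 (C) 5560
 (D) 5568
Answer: D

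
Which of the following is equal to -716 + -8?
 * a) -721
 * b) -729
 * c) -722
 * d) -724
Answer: d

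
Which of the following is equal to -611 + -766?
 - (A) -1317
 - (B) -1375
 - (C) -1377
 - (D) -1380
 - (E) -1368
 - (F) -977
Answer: C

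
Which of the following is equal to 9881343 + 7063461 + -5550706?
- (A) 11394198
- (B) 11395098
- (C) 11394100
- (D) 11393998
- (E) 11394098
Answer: E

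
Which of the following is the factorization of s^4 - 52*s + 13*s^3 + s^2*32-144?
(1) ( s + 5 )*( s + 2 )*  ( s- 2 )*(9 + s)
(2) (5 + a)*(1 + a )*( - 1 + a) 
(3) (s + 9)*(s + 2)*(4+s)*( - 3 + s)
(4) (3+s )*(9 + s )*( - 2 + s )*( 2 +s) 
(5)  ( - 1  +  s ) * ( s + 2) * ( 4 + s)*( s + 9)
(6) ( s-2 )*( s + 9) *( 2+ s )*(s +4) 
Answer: 6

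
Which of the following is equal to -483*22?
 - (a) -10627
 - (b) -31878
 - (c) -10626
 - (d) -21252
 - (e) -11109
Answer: c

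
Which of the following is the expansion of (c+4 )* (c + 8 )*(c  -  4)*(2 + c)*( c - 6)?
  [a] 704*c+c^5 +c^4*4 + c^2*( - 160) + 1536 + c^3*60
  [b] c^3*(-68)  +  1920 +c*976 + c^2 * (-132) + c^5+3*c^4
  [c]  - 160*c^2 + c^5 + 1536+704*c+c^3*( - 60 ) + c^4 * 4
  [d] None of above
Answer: c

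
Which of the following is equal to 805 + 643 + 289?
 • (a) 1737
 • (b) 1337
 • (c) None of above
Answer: a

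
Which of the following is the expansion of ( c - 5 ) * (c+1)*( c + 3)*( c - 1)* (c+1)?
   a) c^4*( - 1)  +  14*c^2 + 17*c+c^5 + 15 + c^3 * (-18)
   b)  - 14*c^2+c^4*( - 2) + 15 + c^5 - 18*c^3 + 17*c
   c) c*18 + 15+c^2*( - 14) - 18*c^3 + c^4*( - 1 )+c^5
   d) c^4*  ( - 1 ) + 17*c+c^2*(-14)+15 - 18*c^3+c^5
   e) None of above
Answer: d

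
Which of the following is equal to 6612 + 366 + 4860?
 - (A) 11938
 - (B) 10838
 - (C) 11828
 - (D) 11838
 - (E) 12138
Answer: D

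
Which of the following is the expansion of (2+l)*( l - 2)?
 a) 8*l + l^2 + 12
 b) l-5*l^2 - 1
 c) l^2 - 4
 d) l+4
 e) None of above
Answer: c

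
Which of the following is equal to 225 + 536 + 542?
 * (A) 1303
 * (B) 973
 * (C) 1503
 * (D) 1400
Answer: A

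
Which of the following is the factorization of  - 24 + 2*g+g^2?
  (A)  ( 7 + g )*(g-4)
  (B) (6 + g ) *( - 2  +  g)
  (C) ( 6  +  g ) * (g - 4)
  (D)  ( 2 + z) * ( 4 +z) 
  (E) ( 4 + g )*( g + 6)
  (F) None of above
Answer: C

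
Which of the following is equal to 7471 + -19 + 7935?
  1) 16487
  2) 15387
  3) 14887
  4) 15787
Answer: 2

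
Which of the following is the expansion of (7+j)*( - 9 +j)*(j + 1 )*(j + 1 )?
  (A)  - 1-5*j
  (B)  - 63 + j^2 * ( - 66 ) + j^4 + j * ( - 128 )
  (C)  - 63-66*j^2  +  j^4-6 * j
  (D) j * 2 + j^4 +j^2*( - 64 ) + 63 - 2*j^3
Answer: B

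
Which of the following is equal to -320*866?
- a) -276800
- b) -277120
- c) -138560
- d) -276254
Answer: b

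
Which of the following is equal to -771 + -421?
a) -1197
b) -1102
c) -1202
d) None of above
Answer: d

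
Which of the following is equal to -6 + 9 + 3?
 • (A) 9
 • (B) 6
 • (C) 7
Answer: B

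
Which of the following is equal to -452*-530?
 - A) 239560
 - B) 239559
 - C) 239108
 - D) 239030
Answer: A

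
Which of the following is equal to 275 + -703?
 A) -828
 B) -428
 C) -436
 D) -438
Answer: B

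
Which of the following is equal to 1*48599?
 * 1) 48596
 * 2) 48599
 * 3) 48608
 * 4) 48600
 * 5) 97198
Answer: 2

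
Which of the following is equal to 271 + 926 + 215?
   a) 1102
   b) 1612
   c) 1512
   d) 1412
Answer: d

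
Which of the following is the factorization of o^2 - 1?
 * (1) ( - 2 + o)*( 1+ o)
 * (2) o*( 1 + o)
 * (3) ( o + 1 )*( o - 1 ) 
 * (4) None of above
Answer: 3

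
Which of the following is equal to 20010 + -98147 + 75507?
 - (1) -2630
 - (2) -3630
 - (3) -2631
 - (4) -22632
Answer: 1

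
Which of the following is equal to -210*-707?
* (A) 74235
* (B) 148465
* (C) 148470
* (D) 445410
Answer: C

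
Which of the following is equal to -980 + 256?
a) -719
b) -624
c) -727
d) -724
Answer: d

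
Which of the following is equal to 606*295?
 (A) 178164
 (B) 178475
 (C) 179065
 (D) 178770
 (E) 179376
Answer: D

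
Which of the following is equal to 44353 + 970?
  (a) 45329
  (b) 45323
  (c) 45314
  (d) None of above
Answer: b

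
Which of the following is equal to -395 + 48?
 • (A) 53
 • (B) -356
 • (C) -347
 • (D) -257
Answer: C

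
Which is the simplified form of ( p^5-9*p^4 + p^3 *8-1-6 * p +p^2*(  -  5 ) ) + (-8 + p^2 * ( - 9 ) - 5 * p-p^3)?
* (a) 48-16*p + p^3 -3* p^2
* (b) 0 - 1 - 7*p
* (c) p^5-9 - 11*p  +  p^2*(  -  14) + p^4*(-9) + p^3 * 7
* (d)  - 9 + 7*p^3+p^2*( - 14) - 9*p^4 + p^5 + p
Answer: c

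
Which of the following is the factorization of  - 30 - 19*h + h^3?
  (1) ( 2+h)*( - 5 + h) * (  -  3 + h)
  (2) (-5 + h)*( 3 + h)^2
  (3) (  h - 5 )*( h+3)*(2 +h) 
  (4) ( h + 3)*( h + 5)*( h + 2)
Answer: 3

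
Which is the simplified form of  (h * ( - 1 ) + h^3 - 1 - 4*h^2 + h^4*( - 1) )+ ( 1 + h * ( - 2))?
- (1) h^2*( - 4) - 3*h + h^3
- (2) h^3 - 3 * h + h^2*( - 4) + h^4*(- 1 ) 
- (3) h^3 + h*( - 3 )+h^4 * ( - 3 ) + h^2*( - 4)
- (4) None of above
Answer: 2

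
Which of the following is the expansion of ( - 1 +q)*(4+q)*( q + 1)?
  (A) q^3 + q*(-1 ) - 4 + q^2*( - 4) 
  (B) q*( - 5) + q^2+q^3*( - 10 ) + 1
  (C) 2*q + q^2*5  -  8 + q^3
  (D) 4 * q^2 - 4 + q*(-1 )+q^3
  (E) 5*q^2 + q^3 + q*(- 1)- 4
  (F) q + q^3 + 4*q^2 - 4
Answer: D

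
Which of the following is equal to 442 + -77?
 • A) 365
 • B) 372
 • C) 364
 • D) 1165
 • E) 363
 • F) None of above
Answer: A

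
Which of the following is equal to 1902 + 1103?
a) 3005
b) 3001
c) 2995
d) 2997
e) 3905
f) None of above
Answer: a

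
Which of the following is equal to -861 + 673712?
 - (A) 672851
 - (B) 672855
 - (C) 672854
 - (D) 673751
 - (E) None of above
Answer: A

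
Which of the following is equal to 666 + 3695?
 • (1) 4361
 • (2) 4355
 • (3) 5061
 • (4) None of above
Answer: 1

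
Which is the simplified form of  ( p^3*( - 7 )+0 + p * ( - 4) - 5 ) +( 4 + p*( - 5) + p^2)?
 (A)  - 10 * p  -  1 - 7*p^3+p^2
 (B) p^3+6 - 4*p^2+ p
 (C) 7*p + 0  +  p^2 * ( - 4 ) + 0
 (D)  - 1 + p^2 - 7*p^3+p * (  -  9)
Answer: D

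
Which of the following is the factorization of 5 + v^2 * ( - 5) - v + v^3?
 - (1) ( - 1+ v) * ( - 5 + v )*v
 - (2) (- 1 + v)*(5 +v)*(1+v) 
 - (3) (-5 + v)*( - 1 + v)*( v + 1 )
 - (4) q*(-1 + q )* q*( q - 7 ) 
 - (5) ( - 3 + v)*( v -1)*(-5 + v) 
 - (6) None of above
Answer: 3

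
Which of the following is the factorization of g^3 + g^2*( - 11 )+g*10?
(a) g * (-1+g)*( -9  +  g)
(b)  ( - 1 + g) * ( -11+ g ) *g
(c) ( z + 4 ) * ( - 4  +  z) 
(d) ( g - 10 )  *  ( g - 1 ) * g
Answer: d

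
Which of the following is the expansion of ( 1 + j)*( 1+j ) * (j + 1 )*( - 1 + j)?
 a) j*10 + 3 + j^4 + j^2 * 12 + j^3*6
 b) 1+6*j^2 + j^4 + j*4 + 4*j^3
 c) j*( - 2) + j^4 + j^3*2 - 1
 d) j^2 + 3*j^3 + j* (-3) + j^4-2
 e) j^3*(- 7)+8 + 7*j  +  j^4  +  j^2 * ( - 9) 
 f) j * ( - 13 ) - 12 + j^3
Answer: c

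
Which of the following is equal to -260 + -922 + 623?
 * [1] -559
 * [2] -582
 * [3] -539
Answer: 1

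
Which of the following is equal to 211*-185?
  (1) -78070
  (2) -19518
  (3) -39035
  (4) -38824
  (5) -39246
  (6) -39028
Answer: 3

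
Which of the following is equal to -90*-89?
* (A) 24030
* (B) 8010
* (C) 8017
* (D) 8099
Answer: B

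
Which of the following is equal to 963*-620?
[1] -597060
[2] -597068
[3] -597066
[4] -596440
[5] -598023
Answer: 1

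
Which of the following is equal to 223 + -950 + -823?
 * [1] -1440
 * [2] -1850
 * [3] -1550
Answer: 3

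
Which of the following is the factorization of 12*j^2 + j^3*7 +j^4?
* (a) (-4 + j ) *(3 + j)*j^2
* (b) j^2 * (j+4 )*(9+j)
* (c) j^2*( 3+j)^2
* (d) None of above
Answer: d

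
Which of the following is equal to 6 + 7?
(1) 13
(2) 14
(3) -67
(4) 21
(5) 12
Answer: 1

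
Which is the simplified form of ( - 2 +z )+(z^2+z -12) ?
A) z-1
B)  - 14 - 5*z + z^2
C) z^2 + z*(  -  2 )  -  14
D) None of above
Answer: D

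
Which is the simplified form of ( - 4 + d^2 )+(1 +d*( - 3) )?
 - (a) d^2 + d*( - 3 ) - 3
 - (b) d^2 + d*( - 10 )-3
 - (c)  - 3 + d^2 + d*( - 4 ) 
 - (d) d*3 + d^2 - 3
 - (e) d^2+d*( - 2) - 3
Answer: a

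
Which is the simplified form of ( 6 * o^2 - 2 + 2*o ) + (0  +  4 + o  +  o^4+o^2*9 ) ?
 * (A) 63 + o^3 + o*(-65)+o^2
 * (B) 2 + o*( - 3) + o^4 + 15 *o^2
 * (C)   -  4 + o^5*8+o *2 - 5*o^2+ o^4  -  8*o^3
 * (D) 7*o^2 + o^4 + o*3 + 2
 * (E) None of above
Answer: E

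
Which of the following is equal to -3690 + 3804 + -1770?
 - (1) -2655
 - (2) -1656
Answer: 2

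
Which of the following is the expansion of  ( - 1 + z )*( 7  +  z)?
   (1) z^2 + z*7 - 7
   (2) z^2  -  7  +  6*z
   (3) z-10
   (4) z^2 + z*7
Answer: 2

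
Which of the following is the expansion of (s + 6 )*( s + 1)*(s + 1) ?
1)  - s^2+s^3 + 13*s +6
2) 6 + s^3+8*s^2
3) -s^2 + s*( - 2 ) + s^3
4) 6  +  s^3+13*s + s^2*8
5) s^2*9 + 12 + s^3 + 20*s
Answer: 4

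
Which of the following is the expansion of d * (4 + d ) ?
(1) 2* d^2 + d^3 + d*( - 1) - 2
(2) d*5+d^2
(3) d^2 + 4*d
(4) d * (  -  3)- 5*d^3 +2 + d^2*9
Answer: 3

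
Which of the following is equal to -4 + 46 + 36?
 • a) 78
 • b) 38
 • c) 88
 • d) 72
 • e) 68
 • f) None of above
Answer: a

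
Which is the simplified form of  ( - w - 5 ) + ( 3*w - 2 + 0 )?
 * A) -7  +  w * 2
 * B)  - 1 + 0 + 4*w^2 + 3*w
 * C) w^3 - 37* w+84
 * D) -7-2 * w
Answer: A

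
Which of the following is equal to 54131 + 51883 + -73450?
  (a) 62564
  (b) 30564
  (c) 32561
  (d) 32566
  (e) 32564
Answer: e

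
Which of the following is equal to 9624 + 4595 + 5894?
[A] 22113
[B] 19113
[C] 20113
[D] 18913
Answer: C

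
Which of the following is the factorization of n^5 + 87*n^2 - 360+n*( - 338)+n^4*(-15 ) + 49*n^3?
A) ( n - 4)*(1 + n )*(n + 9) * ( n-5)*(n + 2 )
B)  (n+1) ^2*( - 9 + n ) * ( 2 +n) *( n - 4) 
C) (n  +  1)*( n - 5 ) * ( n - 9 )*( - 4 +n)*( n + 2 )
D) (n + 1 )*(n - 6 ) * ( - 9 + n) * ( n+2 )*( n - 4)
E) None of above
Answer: C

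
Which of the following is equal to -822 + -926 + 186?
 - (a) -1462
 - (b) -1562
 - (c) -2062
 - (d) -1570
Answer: b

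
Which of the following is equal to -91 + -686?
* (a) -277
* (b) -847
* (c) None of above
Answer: c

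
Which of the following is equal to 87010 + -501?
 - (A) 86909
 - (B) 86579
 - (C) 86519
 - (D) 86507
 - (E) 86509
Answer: E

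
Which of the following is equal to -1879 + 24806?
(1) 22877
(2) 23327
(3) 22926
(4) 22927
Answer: 4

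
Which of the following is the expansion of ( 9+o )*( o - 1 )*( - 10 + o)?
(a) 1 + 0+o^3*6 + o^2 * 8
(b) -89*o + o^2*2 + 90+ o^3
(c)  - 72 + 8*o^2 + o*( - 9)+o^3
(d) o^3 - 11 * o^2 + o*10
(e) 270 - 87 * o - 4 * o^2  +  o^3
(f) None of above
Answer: f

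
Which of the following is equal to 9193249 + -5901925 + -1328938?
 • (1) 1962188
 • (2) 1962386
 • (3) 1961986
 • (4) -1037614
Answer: 2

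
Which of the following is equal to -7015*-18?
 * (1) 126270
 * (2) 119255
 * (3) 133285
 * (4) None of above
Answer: 1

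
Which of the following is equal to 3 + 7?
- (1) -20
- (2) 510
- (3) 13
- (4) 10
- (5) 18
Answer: 4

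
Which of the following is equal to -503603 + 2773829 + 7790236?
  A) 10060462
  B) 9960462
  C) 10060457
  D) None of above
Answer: A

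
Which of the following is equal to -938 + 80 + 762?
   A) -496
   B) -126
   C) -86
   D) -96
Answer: D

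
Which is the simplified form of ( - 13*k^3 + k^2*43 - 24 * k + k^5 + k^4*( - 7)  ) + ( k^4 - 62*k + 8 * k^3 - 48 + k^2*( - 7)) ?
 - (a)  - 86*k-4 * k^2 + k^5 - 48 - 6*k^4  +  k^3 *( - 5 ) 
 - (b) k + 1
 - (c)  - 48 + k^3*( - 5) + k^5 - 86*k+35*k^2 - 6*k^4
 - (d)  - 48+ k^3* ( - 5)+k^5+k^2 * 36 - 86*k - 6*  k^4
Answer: d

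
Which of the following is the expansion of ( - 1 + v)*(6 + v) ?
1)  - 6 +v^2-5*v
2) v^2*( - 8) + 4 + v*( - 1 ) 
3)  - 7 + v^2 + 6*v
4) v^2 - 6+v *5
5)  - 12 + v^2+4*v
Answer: 4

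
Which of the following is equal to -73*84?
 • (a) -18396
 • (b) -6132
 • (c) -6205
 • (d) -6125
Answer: b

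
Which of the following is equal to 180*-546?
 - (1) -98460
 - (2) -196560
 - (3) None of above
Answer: 3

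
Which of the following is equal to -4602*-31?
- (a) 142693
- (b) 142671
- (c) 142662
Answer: c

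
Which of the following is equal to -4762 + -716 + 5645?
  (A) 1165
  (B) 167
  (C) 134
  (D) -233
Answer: B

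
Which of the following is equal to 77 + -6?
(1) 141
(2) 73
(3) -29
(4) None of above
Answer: 4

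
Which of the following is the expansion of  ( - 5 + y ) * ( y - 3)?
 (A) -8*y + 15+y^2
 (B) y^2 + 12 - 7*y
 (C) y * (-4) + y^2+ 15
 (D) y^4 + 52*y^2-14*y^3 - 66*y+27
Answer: A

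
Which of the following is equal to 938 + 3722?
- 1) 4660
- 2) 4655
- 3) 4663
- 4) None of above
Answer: 1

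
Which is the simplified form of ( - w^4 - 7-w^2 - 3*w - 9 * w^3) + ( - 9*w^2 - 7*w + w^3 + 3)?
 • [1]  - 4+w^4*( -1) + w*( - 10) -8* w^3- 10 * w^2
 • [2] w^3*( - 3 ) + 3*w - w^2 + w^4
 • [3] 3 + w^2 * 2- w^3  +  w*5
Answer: 1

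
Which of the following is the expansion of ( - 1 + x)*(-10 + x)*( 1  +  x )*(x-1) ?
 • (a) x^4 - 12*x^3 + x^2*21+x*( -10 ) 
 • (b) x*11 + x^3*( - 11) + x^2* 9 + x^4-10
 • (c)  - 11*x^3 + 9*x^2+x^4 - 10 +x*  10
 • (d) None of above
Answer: b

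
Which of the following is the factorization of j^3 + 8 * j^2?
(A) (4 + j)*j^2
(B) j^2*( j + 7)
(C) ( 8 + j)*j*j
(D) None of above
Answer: C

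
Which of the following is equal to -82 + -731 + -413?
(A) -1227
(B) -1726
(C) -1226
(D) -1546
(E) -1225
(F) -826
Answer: C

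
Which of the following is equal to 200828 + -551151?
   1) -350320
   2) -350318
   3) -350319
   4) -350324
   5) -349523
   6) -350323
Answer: 6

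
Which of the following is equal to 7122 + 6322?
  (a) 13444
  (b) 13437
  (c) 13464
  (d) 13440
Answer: a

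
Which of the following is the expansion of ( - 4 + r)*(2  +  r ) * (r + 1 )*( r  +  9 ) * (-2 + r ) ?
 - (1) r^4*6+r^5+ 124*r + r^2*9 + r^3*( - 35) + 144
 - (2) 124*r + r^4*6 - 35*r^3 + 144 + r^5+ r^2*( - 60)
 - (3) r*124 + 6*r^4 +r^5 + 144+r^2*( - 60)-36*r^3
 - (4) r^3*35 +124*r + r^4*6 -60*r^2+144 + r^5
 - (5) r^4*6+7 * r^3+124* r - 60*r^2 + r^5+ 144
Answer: 2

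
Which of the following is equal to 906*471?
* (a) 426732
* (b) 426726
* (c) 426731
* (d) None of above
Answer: b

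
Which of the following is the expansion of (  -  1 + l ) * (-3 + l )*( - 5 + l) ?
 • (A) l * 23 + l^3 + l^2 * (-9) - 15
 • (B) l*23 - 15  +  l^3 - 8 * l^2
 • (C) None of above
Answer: A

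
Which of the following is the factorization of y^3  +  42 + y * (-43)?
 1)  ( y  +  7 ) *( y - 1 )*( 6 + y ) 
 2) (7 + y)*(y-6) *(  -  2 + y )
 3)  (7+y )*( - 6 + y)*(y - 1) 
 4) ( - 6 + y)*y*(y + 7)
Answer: 3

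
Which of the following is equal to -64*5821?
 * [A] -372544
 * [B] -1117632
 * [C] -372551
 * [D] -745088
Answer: A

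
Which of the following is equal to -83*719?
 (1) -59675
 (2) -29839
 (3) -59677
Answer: 3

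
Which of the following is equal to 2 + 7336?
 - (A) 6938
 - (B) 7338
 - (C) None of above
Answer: B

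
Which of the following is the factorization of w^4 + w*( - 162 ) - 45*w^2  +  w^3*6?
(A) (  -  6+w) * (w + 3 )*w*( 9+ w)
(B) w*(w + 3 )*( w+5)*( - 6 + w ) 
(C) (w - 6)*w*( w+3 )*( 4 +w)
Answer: A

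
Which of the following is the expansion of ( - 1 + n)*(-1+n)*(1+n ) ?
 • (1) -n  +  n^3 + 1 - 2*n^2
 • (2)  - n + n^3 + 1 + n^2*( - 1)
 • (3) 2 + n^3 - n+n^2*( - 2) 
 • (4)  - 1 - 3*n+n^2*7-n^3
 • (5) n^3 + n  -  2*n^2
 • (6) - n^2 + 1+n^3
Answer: 2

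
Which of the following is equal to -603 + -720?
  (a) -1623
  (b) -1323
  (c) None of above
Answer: b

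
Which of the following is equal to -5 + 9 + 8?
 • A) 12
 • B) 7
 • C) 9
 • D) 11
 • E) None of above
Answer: A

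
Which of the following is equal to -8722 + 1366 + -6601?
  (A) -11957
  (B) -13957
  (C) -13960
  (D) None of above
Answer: B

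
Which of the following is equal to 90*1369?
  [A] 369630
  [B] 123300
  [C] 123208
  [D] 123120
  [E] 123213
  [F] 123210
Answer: F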